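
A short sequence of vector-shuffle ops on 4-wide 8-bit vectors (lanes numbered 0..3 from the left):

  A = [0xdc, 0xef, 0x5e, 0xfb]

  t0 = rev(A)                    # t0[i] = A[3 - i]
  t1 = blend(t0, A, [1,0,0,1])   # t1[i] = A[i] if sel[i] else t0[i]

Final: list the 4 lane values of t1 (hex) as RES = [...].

  t0: fb 5e ef dc
  t1: dc 5e ef fb

RES = [0xdc, 0x5e, 0xef, 0xfb]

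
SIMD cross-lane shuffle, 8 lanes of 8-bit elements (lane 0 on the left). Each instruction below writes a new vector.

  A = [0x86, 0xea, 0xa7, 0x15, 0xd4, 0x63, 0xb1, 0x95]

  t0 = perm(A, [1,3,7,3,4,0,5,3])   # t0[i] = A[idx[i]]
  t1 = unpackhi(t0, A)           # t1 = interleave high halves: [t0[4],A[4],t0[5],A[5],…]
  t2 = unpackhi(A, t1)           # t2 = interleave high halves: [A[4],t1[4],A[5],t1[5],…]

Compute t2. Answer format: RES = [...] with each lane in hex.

RES = [0xd4, 0x63, 0x63, 0xb1, 0xb1, 0x15, 0x95, 0x95]

  t0: ea 15 95 15 d4 86 63 15
  t1: d4 d4 86 63 63 b1 15 95
  t2: d4 63 63 b1 b1 15 95 95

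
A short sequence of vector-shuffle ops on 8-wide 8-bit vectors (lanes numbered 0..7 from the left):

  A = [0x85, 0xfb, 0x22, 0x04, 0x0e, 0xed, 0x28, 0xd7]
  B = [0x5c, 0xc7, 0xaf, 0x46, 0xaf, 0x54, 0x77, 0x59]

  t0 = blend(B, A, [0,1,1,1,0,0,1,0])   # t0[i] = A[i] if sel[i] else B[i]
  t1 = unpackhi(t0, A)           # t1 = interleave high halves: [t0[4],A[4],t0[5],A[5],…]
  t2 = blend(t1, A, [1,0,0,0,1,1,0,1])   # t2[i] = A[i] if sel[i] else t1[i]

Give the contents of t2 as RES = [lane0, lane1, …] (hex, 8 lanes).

  t0: 5c fb 22 04 af 54 28 59
  t1: af 0e 54 ed 28 28 59 d7
  t2: 85 0e 54 ed 0e ed 59 d7

RES = [ 0x85  0x0e  0x54  0xed  0x0e  0xed  0x59  0xd7 ]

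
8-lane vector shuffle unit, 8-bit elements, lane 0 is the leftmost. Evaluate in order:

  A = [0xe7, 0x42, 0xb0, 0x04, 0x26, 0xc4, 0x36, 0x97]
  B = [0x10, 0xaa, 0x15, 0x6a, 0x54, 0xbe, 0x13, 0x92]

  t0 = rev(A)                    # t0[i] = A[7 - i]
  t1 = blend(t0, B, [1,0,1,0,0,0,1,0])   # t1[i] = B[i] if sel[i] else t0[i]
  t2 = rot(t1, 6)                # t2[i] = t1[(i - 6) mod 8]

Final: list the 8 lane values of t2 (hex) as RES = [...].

t0 = [0x97, 0x36, 0xc4, 0x26, 0x04, 0xb0, 0x42, 0xe7]
t1 = [0x10, 0x36, 0x15, 0x26, 0x04, 0xb0, 0x13, 0xe7]
t2 = [0x15, 0x26, 0x04, 0xb0, 0x13, 0xe7, 0x10, 0x36]

RES = [ 0x15  0x26  0x04  0xb0  0x13  0xe7  0x10  0x36 ]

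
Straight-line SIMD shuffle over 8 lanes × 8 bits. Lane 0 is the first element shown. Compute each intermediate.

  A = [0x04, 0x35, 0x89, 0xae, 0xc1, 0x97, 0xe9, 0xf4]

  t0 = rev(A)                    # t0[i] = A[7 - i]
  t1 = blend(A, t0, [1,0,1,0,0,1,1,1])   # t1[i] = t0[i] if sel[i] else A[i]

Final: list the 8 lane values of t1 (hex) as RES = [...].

RES = [0xf4, 0x35, 0x97, 0xae, 0xc1, 0x89, 0x35, 0x04]

t0 = [0xf4, 0xe9, 0x97, 0xc1, 0xae, 0x89, 0x35, 0x04]
t1 = [0xf4, 0x35, 0x97, 0xae, 0xc1, 0x89, 0x35, 0x04]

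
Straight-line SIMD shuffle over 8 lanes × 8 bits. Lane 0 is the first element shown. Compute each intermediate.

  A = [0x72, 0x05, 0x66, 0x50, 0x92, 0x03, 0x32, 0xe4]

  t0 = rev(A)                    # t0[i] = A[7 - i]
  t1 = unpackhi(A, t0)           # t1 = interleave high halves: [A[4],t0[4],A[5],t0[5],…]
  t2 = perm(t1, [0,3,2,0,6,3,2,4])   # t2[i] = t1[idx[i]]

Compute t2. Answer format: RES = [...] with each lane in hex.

RES = [0x92, 0x66, 0x03, 0x92, 0xe4, 0x66, 0x03, 0x32]

  t0: e4 32 03 92 50 66 05 72
  t1: 92 50 03 66 32 05 e4 72
  t2: 92 66 03 92 e4 66 03 32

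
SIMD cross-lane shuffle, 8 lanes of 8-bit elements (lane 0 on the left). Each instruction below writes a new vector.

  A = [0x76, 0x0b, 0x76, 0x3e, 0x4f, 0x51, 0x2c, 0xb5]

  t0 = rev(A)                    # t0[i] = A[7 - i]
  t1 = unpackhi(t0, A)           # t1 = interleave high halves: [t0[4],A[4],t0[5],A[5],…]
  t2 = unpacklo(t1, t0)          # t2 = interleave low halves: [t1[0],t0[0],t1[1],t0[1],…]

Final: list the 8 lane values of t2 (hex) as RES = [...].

→ t0 |b5|2c|51|4f|3e|76|0b|76|
→ t1 |3e|4f|76|51|0b|2c|76|b5|
→ t2 |3e|b5|4f|2c|76|51|51|4f|

RES = [0x3e, 0xb5, 0x4f, 0x2c, 0x76, 0x51, 0x51, 0x4f]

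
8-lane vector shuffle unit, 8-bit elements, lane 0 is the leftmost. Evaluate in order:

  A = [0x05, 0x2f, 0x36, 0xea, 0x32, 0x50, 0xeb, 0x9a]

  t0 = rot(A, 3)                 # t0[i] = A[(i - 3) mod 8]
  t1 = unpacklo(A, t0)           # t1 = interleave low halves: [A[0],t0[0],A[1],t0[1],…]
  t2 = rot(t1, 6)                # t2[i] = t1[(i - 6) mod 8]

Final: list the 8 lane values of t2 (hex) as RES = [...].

RES = [0x2f, 0xeb, 0x36, 0x9a, 0xea, 0x05, 0x05, 0x50]

→ t0 |50|eb|9a|05|2f|36|ea|32|
→ t1 |05|50|2f|eb|36|9a|ea|05|
→ t2 |2f|eb|36|9a|ea|05|05|50|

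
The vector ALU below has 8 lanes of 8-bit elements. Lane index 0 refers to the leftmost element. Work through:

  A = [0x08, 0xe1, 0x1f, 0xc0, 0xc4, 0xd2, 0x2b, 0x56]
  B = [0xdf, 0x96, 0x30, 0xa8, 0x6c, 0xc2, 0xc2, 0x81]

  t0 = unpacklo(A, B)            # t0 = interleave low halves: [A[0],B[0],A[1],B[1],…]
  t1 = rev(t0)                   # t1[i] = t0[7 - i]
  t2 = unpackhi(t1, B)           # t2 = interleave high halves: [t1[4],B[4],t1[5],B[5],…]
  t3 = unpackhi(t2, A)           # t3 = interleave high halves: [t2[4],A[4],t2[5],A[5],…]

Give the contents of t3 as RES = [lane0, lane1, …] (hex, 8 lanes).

RES = [ 0xdf  0xc4  0xc2  0xd2  0x08  0x2b  0x81  0x56 ]

t0 = [0x08, 0xdf, 0xe1, 0x96, 0x1f, 0x30, 0xc0, 0xa8]
t1 = [0xa8, 0xc0, 0x30, 0x1f, 0x96, 0xe1, 0xdf, 0x08]
t2 = [0x96, 0x6c, 0xe1, 0xc2, 0xdf, 0xc2, 0x08, 0x81]
t3 = [0xdf, 0xc4, 0xc2, 0xd2, 0x08, 0x2b, 0x81, 0x56]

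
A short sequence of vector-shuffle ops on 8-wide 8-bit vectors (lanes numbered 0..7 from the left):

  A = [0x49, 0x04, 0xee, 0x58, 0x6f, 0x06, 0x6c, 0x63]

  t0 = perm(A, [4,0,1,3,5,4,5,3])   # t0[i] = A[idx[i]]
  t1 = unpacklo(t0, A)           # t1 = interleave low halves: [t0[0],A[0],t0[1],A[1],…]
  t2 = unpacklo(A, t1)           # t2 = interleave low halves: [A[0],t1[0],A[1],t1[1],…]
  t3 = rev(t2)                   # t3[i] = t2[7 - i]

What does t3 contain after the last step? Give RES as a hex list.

t0 = [0x6f, 0x49, 0x04, 0x58, 0x06, 0x6f, 0x06, 0x58]
t1 = [0x6f, 0x49, 0x49, 0x04, 0x04, 0xee, 0x58, 0x58]
t2 = [0x49, 0x6f, 0x04, 0x49, 0xee, 0x49, 0x58, 0x04]
t3 = [0x04, 0x58, 0x49, 0xee, 0x49, 0x04, 0x6f, 0x49]

RES = [ 0x04  0x58  0x49  0xee  0x49  0x04  0x6f  0x49 ]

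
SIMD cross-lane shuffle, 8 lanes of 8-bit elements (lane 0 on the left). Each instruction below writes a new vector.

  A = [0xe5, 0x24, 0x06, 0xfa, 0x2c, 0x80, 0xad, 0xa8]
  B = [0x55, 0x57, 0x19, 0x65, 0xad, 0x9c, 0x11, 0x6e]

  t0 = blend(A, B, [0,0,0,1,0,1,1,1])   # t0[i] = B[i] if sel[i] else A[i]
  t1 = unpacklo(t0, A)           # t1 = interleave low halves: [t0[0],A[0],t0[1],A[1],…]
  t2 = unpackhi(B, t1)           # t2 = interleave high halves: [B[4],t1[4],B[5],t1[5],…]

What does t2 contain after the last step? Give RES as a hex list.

  t0: e5 24 06 65 2c 9c 11 6e
  t1: e5 e5 24 24 06 06 65 fa
  t2: ad 06 9c 06 11 65 6e fa

RES = [0xad, 0x06, 0x9c, 0x06, 0x11, 0x65, 0x6e, 0xfa]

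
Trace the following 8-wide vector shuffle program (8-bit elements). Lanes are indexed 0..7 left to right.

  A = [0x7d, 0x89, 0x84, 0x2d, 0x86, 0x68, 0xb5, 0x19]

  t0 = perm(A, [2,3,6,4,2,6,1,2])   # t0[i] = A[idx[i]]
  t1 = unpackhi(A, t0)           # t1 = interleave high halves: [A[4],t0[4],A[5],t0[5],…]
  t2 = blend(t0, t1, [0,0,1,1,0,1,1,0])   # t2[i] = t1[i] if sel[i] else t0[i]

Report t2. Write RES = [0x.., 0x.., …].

RES = [0x84, 0x2d, 0x68, 0xb5, 0x84, 0x89, 0x19, 0x84]

  t0: 84 2d b5 86 84 b5 89 84
  t1: 86 84 68 b5 b5 89 19 84
  t2: 84 2d 68 b5 84 89 19 84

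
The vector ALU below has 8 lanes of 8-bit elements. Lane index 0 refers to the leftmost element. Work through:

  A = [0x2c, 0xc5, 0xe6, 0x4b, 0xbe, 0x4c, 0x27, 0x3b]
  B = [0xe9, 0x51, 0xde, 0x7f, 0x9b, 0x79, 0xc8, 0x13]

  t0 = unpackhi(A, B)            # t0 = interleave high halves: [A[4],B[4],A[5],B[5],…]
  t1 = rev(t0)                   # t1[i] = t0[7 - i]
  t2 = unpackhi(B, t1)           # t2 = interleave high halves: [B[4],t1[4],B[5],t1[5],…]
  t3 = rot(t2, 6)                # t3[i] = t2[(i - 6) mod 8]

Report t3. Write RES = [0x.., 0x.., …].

  t0: be 9b 4c 79 27 c8 3b 13
  t1: 13 3b c8 27 79 4c 9b be
  t2: 9b 79 79 4c c8 9b 13 be
  t3: 79 4c c8 9b 13 be 9b 79

RES = [0x79, 0x4c, 0xc8, 0x9b, 0x13, 0xbe, 0x9b, 0x79]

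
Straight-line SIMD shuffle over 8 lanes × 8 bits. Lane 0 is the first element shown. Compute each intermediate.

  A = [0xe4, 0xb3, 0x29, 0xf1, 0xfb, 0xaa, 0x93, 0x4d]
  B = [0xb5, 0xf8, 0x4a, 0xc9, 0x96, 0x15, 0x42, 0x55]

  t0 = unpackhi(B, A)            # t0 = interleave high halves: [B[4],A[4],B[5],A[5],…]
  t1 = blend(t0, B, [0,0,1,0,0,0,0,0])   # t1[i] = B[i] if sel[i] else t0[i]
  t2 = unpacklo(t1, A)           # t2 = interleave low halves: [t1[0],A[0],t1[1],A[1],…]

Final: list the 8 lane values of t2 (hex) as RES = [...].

RES = [ 0x96  0xe4  0xfb  0xb3  0x4a  0x29  0xaa  0xf1 ]

t0 = [0x96, 0xfb, 0x15, 0xaa, 0x42, 0x93, 0x55, 0x4d]
t1 = [0x96, 0xfb, 0x4a, 0xaa, 0x42, 0x93, 0x55, 0x4d]
t2 = [0x96, 0xe4, 0xfb, 0xb3, 0x4a, 0x29, 0xaa, 0xf1]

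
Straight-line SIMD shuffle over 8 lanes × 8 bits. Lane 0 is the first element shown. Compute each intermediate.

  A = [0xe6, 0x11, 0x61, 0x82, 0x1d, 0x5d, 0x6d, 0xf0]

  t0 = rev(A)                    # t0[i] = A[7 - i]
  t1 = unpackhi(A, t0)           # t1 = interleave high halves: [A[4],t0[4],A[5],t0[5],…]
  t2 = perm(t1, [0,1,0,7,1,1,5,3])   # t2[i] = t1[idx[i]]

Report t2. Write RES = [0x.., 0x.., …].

RES = [ 0x1d  0x82  0x1d  0xe6  0x82  0x82  0x11  0x61 ]

  t0: f0 6d 5d 1d 82 61 11 e6
  t1: 1d 82 5d 61 6d 11 f0 e6
  t2: 1d 82 1d e6 82 82 11 61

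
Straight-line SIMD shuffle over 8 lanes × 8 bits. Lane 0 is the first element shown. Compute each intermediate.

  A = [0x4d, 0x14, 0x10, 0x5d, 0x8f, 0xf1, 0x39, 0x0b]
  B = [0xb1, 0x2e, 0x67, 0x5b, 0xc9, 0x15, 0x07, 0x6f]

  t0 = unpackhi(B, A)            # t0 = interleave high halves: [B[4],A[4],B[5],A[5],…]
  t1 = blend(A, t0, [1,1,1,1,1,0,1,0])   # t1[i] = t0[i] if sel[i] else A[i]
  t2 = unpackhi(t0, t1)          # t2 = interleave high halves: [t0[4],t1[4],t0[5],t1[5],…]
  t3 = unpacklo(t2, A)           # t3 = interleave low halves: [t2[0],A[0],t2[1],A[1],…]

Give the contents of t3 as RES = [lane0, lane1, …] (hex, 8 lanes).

→ t0 |c9|8f|15|f1|07|39|6f|0b|
→ t1 |c9|8f|15|f1|07|f1|6f|0b|
→ t2 |07|07|39|f1|6f|6f|0b|0b|
→ t3 |07|4d|07|14|39|10|f1|5d|

RES = [0x07, 0x4d, 0x07, 0x14, 0x39, 0x10, 0xf1, 0x5d]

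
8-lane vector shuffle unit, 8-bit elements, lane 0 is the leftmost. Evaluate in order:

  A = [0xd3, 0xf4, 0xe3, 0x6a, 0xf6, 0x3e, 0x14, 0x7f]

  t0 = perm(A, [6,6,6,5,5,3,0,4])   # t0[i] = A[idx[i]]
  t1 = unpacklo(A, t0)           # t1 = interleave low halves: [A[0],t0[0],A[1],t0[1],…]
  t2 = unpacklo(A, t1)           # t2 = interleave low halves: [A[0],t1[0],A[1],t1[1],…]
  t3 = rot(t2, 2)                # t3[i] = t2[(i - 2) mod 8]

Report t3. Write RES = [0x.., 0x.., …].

t0 = [0x14, 0x14, 0x14, 0x3e, 0x3e, 0x6a, 0xd3, 0xf6]
t1 = [0xd3, 0x14, 0xf4, 0x14, 0xe3, 0x14, 0x6a, 0x3e]
t2 = [0xd3, 0xd3, 0xf4, 0x14, 0xe3, 0xf4, 0x6a, 0x14]
t3 = [0x6a, 0x14, 0xd3, 0xd3, 0xf4, 0x14, 0xe3, 0xf4]

RES = [ 0x6a  0x14  0xd3  0xd3  0xf4  0x14  0xe3  0xf4 ]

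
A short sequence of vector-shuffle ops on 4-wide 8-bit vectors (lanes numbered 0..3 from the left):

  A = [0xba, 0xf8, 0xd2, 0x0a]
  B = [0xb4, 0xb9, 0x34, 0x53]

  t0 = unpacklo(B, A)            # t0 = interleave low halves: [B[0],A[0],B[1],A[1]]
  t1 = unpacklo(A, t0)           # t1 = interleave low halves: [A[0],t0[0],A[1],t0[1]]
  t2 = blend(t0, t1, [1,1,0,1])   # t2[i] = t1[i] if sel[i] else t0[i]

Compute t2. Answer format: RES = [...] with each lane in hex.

→ t0 |b4|ba|b9|f8|
→ t1 |ba|b4|f8|ba|
→ t2 |ba|b4|b9|ba|

RES = [ 0xba  0xb4  0xb9  0xba ]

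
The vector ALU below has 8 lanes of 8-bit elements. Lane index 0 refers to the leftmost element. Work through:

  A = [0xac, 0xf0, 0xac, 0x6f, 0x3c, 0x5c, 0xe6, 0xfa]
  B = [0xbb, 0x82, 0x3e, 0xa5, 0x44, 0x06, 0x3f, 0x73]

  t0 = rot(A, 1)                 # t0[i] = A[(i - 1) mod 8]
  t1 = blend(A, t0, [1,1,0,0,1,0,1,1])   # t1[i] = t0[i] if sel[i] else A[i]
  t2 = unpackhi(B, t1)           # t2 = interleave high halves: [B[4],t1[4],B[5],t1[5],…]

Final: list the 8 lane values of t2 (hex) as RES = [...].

t0 = [0xfa, 0xac, 0xf0, 0xac, 0x6f, 0x3c, 0x5c, 0xe6]
t1 = [0xfa, 0xac, 0xac, 0x6f, 0x6f, 0x5c, 0x5c, 0xe6]
t2 = [0x44, 0x6f, 0x06, 0x5c, 0x3f, 0x5c, 0x73, 0xe6]

RES = [ 0x44  0x6f  0x06  0x5c  0x3f  0x5c  0x73  0xe6 ]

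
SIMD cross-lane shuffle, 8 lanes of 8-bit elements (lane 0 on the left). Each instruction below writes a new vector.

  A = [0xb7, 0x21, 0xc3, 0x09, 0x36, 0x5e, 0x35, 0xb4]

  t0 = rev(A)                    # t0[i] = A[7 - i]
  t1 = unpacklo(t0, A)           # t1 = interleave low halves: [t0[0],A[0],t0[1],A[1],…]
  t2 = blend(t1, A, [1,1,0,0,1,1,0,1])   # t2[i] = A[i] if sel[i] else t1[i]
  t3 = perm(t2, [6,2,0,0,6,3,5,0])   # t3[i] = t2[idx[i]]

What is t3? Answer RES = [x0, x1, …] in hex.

RES = [0x36, 0x35, 0xb7, 0xb7, 0x36, 0x21, 0x5e, 0xb7]

→ t0 |b4|35|5e|36|09|c3|21|b7|
→ t1 |b4|b7|35|21|5e|c3|36|09|
→ t2 |b7|21|35|21|36|5e|36|b4|
→ t3 |36|35|b7|b7|36|21|5e|b7|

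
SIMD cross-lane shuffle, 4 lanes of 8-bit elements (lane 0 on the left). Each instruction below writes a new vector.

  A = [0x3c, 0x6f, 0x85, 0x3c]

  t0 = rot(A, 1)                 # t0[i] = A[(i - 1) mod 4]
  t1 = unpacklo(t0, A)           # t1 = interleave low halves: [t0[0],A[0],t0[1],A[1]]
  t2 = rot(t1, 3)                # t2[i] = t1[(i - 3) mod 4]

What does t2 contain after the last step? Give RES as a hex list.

→ t0 |3c|3c|6f|85|
→ t1 |3c|3c|3c|6f|
→ t2 |3c|3c|6f|3c|

RES = [ 0x3c  0x3c  0x6f  0x3c ]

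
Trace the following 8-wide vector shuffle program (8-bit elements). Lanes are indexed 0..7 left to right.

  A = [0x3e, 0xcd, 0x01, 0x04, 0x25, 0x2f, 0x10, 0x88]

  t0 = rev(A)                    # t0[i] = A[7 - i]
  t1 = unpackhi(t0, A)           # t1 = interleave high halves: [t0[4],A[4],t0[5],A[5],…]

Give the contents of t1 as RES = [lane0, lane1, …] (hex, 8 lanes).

RES = [0x04, 0x25, 0x01, 0x2f, 0xcd, 0x10, 0x3e, 0x88]

t0 = [0x88, 0x10, 0x2f, 0x25, 0x04, 0x01, 0xcd, 0x3e]
t1 = [0x04, 0x25, 0x01, 0x2f, 0xcd, 0x10, 0x3e, 0x88]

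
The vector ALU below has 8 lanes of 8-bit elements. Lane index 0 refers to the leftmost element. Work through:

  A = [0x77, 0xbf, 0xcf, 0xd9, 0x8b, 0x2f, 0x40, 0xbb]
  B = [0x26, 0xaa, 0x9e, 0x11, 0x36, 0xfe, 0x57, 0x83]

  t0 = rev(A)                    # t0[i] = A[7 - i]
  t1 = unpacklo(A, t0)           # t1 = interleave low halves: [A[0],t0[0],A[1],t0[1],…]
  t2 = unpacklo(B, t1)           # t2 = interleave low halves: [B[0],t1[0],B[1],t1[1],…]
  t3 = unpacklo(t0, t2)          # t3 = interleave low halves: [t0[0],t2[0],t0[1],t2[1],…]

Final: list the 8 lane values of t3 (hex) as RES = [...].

  t0: bb 40 2f 8b d9 cf bf 77
  t1: 77 bb bf 40 cf 2f d9 8b
  t2: 26 77 aa bb 9e bf 11 40
  t3: bb 26 40 77 2f aa 8b bb

RES = [ 0xbb  0x26  0x40  0x77  0x2f  0xaa  0x8b  0xbb ]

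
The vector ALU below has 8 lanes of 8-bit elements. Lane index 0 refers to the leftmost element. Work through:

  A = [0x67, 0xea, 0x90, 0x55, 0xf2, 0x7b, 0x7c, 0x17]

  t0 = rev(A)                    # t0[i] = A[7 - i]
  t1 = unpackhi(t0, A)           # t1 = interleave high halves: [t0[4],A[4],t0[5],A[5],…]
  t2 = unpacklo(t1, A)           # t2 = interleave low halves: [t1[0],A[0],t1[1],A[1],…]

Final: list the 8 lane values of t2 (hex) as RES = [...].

RES = [ 0x55  0x67  0xf2  0xea  0x90  0x90  0x7b  0x55 ]

→ t0 |17|7c|7b|f2|55|90|ea|67|
→ t1 |55|f2|90|7b|ea|7c|67|17|
→ t2 |55|67|f2|ea|90|90|7b|55|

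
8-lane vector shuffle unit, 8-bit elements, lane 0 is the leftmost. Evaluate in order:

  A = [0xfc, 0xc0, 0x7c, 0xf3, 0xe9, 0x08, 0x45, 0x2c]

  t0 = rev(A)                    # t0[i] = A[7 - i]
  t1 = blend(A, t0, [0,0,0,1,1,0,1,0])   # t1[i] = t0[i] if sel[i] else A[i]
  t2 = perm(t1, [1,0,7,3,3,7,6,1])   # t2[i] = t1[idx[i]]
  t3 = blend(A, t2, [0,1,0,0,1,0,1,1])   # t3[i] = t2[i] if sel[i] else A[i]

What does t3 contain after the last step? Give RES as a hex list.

→ t0 |2c|45|08|e9|f3|7c|c0|fc|
→ t1 |fc|c0|7c|e9|f3|08|c0|2c|
→ t2 |c0|fc|2c|e9|e9|2c|c0|c0|
→ t3 |fc|fc|7c|f3|e9|08|c0|c0|

RES = [0xfc, 0xfc, 0x7c, 0xf3, 0xe9, 0x08, 0xc0, 0xc0]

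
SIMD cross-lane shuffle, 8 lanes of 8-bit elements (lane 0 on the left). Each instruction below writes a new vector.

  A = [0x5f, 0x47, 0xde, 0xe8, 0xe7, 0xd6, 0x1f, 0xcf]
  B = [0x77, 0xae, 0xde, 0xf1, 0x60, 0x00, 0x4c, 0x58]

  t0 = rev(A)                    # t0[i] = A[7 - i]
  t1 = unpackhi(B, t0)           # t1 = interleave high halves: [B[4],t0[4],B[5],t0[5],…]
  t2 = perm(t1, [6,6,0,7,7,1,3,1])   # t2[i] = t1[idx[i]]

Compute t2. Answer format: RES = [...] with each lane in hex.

→ t0 |cf|1f|d6|e7|e8|de|47|5f|
→ t1 |60|e8|00|de|4c|47|58|5f|
→ t2 |58|58|60|5f|5f|e8|de|e8|

RES = [0x58, 0x58, 0x60, 0x5f, 0x5f, 0xe8, 0xde, 0xe8]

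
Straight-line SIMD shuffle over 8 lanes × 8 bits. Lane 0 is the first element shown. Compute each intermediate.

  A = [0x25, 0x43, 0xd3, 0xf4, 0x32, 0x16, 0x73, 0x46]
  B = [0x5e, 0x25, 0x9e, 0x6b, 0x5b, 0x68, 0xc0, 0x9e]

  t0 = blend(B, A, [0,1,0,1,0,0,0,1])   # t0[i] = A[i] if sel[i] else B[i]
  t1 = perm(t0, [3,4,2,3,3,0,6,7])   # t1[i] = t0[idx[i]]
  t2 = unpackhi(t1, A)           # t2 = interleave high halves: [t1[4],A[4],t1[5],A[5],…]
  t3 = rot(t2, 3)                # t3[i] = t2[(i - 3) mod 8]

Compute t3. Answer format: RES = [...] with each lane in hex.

RES = [0x73, 0x46, 0x46, 0xf4, 0x32, 0x5e, 0x16, 0xc0]

t0 = [0x5e, 0x43, 0x9e, 0xf4, 0x5b, 0x68, 0xc0, 0x46]
t1 = [0xf4, 0x5b, 0x9e, 0xf4, 0xf4, 0x5e, 0xc0, 0x46]
t2 = [0xf4, 0x32, 0x5e, 0x16, 0xc0, 0x73, 0x46, 0x46]
t3 = [0x73, 0x46, 0x46, 0xf4, 0x32, 0x5e, 0x16, 0xc0]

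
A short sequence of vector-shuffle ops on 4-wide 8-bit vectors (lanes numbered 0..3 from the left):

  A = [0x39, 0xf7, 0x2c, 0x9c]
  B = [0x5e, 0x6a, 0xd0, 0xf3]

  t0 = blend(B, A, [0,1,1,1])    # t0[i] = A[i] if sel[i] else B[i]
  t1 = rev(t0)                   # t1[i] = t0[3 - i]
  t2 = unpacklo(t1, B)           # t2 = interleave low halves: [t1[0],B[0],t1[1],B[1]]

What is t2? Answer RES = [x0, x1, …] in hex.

RES = [ 0x9c  0x5e  0x2c  0x6a ]

t0 = [0x5e, 0xf7, 0x2c, 0x9c]
t1 = [0x9c, 0x2c, 0xf7, 0x5e]
t2 = [0x9c, 0x5e, 0x2c, 0x6a]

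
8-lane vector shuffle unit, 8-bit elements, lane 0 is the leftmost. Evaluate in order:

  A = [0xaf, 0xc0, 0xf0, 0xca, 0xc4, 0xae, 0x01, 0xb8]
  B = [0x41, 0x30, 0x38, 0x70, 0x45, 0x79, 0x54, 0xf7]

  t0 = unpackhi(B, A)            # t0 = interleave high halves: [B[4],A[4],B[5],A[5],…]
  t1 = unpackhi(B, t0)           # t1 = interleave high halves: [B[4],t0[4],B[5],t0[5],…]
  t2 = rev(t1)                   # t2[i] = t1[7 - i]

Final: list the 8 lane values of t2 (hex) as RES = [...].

→ t0 |45|c4|79|ae|54|01|f7|b8|
→ t1 |45|54|79|01|54|f7|f7|b8|
→ t2 |b8|f7|f7|54|01|79|54|45|

RES = [0xb8, 0xf7, 0xf7, 0x54, 0x01, 0x79, 0x54, 0x45]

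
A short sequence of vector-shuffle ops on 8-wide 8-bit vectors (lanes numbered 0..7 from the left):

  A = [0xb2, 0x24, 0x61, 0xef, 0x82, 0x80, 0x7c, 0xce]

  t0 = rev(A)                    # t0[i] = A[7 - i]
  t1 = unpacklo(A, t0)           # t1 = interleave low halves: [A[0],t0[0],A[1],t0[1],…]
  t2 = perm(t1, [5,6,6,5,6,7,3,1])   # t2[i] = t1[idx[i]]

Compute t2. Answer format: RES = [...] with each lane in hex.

→ t0 |ce|7c|80|82|ef|61|24|b2|
→ t1 |b2|ce|24|7c|61|80|ef|82|
→ t2 |80|ef|ef|80|ef|82|7c|ce|

RES = [0x80, 0xef, 0xef, 0x80, 0xef, 0x82, 0x7c, 0xce]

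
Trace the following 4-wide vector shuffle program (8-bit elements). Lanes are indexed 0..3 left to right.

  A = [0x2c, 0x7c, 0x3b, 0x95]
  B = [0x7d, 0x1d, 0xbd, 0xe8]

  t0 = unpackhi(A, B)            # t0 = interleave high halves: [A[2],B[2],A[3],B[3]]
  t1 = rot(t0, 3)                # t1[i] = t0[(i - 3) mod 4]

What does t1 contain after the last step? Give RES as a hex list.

RES = [ 0xbd  0x95  0xe8  0x3b ]

  t0: 3b bd 95 e8
  t1: bd 95 e8 3b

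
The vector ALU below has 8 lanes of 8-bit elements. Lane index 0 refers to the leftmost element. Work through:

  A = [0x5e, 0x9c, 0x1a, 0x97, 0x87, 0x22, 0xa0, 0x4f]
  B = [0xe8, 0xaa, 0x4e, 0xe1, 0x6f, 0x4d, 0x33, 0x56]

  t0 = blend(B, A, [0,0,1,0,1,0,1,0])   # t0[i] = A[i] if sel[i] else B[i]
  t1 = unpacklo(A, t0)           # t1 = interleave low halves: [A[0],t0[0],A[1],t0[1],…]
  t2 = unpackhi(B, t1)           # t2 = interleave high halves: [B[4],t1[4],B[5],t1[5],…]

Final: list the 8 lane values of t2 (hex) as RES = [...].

RES = [0x6f, 0x1a, 0x4d, 0x1a, 0x33, 0x97, 0x56, 0xe1]

t0 = [0xe8, 0xaa, 0x1a, 0xe1, 0x87, 0x4d, 0xa0, 0x56]
t1 = [0x5e, 0xe8, 0x9c, 0xaa, 0x1a, 0x1a, 0x97, 0xe1]
t2 = [0x6f, 0x1a, 0x4d, 0x1a, 0x33, 0x97, 0x56, 0xe1]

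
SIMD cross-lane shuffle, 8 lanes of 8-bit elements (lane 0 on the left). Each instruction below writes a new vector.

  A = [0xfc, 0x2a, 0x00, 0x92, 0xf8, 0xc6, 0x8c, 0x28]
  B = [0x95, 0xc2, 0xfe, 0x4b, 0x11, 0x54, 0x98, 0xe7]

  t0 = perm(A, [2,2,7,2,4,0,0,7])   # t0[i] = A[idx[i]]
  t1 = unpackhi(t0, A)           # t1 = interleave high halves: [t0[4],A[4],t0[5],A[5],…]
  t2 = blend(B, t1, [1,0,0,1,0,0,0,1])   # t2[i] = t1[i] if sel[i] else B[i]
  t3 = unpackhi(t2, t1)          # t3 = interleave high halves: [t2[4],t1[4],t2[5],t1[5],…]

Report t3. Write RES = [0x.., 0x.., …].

→ t0 |00|00|28|00|f8|fc|fc|28|
→ t1 |f8|f8|fc|c6|fc|8c|28|28|
→ t2 |f8|c2|fe|c6|11|54|98|28|
→ t3 |11|fc|54|8c|98|28|28|28|

RES = [0x11, 0xfc, 0x54, 0x8c, 0x98, 0x28, 0x28, 0x28]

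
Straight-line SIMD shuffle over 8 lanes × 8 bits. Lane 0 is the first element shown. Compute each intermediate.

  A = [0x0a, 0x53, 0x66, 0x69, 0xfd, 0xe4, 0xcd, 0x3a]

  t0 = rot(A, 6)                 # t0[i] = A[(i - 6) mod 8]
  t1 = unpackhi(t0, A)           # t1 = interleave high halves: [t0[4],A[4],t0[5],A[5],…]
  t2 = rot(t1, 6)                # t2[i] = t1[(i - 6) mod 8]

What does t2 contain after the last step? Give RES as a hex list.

RES = [ 0x3a  0xe4  0x0a  0xcd  0x53  0x3a  0xcd  0xfd ]

→ t0 |66|69|fd|e4|cd|3a|0a|53|
→ t1 |cd|fd|3a|e4|0a|cd|53|3a|
→ t2 |3a|e4|0a|cd|53|3a|cd|fd|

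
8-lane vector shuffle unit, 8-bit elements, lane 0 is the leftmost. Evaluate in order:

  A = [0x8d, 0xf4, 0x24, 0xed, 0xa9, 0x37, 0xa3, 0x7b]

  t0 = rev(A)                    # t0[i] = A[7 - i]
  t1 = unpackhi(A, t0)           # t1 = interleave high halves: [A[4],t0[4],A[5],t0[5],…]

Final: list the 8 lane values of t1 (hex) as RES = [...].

RES = [0xa9, 0xed, 0x37, 0x24, 0xa3, 0xf4, 0x7b, 0x8d]

  t0: 7b a3 37 a9 ed 24 f4 8d
  t1: a9 ed 37 24 a3 f4 7b 8d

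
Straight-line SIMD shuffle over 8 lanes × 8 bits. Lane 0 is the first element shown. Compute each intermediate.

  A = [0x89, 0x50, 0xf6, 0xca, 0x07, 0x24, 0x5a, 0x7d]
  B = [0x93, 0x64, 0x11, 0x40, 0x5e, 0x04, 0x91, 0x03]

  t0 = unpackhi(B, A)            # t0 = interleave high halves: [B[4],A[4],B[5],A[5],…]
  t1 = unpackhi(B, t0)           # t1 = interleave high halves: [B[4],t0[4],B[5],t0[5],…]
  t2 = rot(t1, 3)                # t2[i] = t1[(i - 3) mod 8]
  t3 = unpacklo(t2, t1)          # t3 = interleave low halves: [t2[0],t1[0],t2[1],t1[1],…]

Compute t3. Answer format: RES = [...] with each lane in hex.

RES = [ 0x03  0x5e  0x03  0x91  0x7d  0x04  0x5e  0x5a ]

→ t0 |5e|07|04|24|91|5a|03|7d|
→ t1 |5e|91|04|5a|91|03|03|7d|
→ t2 |03|03|7d|5e|91|04|5a|91|
→ t3 |03|5e|03|91|7d|04|5e|5a|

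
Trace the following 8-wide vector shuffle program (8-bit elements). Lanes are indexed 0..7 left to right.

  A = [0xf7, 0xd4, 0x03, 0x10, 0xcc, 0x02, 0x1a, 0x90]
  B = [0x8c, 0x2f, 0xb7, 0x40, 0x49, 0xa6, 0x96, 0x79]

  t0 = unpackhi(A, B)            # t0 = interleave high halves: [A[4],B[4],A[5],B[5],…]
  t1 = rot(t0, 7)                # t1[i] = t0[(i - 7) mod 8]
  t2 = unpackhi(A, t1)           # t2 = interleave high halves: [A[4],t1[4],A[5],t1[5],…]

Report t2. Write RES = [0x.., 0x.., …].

RES = [ 0xcc  0x96  0x02  0x90  0x1a  0x79  0x90  0xcc ]

  t0: cc 49 02 a6 1a 96 90 79
  t1: 49 02 a6 1a 96 90 79 cc
  t2: cc 96 02 90 1a 79 90 cc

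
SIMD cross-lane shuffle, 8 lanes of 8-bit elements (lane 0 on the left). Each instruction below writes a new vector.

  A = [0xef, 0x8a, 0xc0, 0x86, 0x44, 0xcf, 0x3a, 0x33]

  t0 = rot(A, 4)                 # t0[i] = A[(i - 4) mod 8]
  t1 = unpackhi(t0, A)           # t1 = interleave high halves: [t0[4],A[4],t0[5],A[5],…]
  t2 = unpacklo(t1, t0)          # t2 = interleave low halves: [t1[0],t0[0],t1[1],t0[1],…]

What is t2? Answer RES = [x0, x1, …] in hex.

RES = [0xef, 0x44, 0x44, 0xcf, 0x8a, 0x3a, 0xcf, 0x33]

  t0: 44 cf 3a 33 ef 8a c0 86
  t1: ef 44 8a cf c0 3a 86 33
  t2: ef 44 44 cf 8a 3a cf 33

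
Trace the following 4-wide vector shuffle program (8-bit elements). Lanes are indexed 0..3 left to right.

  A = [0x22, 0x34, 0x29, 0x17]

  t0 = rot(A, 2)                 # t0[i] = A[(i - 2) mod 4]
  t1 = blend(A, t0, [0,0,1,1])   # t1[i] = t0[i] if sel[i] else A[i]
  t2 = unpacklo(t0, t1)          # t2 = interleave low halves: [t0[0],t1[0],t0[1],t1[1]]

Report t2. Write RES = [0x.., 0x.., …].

RES = [0x29, 0x22, 0x17, 0x34]

t0 = [0x29, 0x17, 0x22, 0x34]
t1 = [0x22, 0x34, 0x22, 0x34]
t2 = [0x29, 0x22, 0x17, 0x34]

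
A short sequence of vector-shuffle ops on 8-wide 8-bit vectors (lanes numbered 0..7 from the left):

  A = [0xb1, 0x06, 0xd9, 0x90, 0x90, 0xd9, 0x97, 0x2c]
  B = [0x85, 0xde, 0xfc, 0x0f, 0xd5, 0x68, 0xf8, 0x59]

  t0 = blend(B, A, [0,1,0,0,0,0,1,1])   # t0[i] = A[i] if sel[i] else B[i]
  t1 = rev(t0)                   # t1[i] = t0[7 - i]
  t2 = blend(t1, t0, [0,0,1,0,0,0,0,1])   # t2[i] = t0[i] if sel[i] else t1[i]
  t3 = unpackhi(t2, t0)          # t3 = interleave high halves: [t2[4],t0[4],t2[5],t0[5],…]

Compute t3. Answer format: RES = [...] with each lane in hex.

RES = [ 0x0f  0xd5  0xfc  0x68  0x06  0x97  0x2c  0x2c ]

t0 = [0x85, 0x06, 0xfc, 0x0f, 0xd5, 0x68, 0x97, 0x2c]
t1 = [0x2c, 0x97, 0x68, 0xd5, 0x0f, 0xfc, 0x06, 0x85]
t2 = [0x2c, 0x97, 0xfc, 0xd5, 0x0f, 0xfc, 0x06, 0x2c]
t3 = [0x0f, 0xd5, 0xfc, 0x68, 0x06, 0x97, 0x2c, 0x2c]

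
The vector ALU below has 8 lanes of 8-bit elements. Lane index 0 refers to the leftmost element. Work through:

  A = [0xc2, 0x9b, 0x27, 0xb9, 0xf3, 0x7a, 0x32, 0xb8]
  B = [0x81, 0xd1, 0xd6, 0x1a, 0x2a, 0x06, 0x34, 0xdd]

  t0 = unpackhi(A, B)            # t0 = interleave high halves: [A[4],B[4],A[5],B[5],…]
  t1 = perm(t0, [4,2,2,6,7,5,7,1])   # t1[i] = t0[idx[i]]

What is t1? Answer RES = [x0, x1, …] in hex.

RES = [0x32, 0x7a, 0x7a, 0xb8, 0xdd, 0x34, 0xdd, 0x2a]

→ t0 |f3|2a|7a|06|32|34|b8|dd|
→ t1 |32|7a|7a|b8|dd|34|dd|2a|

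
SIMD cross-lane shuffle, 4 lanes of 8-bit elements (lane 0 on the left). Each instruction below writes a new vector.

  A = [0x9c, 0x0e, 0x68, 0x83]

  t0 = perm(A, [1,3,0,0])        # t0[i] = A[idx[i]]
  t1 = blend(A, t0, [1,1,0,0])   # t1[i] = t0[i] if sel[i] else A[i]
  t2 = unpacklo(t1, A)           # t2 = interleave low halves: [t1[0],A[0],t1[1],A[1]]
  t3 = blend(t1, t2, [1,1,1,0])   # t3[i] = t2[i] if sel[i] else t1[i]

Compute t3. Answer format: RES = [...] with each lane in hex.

  t0: 0e 83 9c 9c
  t1: 0e 83 68 83
  t2: 0e 9c 83 0e
  t3: 0e 9c 83 83

RES = [ 0x0e  0x9c  0x83  0x83 ]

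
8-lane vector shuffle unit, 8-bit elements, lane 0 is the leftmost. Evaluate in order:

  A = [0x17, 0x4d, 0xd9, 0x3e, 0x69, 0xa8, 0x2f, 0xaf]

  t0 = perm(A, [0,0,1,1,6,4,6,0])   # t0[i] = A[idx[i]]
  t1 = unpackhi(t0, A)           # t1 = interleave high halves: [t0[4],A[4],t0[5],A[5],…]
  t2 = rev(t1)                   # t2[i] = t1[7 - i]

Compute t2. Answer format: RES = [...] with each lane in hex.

RES = [0xaf, 0x17, 0x2f, 0x2f, 0xa8, 0x69, 0x69, 0x2f]

t0 = [0x17, 0x17, 0x4d, 0x4d, 0x2f, 0x69, 0x2f, 0x17]
t1 = [0x2f, 0x69, 0x69, 0xa8, 0x2f, 0x2f, 0x17, 0xaf]
t2 = [0xaf, 0x17, 0x2f, 0x2f, 0xa8, 0x69, 0x69, 0x2f]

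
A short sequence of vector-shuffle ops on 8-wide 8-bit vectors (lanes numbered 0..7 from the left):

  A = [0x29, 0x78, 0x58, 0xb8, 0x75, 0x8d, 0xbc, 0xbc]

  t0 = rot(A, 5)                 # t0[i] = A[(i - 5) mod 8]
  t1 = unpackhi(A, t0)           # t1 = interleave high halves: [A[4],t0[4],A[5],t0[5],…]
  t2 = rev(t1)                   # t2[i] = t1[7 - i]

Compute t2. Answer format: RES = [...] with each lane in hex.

→ t0 |b8|75|8d|bc|bc|29|78|58|
→ t1 |75|bc|8d|29|bc|78|bc|58|
→ t2 |58|bc|78|bc|29|8d|bc|75|

RES = [ 0x58  0xbc  0x78  0xbc  0x29  0x8d  0xbc  0x75 ]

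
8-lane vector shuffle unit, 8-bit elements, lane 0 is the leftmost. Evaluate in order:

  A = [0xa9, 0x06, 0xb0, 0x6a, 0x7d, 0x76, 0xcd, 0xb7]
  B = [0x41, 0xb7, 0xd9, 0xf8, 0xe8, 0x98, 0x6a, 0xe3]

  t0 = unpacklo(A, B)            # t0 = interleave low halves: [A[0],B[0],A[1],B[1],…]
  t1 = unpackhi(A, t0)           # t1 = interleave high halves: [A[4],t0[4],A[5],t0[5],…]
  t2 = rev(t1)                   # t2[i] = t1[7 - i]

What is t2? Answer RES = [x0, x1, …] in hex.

→ t0 |a9|41|06|b7|b0|d9|6a|f8|
→ t1 |7d|b0|76|d9|cd|6a|b7|f8|
→ t2 |f8|b7|6a|cd|d9|76|b0|7d|

RES = [ 0xf8  0xb7  0x6a  0xcd  0xd9  0x76  0xb0  0x7d ]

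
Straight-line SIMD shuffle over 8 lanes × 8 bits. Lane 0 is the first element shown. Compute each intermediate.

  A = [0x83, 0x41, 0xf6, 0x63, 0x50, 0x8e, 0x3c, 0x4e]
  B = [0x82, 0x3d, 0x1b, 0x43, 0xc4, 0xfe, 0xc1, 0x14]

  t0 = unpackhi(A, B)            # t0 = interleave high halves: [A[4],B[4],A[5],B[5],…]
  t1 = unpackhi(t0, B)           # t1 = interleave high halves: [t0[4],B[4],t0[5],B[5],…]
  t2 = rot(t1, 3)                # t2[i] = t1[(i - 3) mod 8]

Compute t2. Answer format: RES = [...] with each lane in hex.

  t0: 50 c4 8e fe 3c c1 4e 14
  t1: 3c c4 c1 fe 4e c1 14 14
  t2: c1 14 14 3c c4 c1 fe 4e

RES = [ 0xc1  0x14  0x14  0x3c  0xc4  0xc1  0xfe  0x4e ]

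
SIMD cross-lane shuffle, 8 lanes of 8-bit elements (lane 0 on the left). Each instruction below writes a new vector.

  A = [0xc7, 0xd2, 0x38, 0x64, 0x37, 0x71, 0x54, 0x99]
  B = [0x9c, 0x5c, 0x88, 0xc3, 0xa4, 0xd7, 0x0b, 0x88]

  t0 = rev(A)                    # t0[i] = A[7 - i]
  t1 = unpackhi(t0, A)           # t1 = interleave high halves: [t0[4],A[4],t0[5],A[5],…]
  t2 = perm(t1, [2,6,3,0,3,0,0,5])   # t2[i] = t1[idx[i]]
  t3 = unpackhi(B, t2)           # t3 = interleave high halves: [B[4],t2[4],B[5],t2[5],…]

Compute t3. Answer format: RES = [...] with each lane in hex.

RES = [ 0xa4  0x71  0xd7  0x64  0x0b  0x64  0x88  0x54 ]

t0 = [0x99, 0x54, 0x71, 0x37, 0x64, 0x38, 0xd2, 0xc7]
t1 = [0x64, 0x37, 0x38, 0x71, 0xd2, 0x54, 0xc7, 0x99]
t2 = [0x38, 0xc7, 0x71, 0x64, 0x71, 0x64, 0x64, 0x54]
t3 = [0xa4, 0x71, 0xd7, 0x64, 0x0b, 0x64, 0x88, 0x54]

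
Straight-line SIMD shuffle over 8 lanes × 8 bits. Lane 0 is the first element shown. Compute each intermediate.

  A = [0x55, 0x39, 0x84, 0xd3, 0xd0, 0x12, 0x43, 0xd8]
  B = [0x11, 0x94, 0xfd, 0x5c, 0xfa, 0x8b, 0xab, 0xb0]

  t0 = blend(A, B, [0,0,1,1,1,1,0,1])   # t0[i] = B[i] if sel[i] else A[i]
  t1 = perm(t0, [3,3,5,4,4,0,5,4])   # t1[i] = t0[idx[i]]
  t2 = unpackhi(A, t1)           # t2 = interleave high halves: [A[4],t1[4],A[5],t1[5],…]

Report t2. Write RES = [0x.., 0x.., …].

  t0: 55 39 fd 5c fa 8b 43 b0
  t1: 5c 5c 8b fa fa 55 8b fa
  t2: d0 fa 12 55 43 8b d8 fa

RES = [ 0xd0  0xfa  0x12  0x55  0x43  0x8b  0xd8  0xfa ]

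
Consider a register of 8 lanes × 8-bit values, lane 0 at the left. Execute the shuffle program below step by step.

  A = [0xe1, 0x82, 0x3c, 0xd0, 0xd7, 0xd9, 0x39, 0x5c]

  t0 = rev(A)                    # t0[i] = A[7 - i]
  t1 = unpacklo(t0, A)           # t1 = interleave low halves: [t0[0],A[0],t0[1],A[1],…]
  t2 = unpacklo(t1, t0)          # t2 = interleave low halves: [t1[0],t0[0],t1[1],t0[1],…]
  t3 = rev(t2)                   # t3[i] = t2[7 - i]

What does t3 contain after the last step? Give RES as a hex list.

t0 = [0x5c, 0x39, 0xd9, 0xd7, 0xd0, 0x3c, 0x82, 0xe1]
t1 = [0x5c, 0xe1, 0x39, 0x82, 0xd9, 0x3c, 0xd7, 0xd0]
t2 = [0x5c, 0x5c, 0xe1, 0x39, 0x39, 0xd9, 0x82, 0xd7]
t3 = [0xd7, 0x82, 0xd9, 0x39, 0x39, 0xe1, 0x5c, 0x5c]

RES = [0xd7, 0x82, 0xd9, 0x39, 0x39, 0xe1, 0x5c, 0x5c]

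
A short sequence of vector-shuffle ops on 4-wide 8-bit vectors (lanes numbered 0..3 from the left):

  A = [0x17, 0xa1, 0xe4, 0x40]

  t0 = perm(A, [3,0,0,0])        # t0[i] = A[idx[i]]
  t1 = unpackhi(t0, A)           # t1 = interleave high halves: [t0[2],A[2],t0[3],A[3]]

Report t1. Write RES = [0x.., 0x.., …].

→ t0 |40|17|17|17|
→ t1 |17|e4|17|40|

RES = [ 0x17  0xe4  0x17  0x40 ]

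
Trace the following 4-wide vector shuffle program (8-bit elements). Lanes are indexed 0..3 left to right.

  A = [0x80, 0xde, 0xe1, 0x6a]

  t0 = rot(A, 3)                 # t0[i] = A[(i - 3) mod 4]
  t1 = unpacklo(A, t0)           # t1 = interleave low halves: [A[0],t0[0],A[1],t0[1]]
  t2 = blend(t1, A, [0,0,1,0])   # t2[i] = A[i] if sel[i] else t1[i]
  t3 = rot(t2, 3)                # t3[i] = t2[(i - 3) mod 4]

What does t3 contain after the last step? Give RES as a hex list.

→ t0 |de|e1|6a|80|
→ t1 |80|de|de|e1|
→ t2 |80|de|e1|e1|
→ t3 |de|e1|e1|80|

RES = [ 0xde  0xe1  0xe1  0x80 ]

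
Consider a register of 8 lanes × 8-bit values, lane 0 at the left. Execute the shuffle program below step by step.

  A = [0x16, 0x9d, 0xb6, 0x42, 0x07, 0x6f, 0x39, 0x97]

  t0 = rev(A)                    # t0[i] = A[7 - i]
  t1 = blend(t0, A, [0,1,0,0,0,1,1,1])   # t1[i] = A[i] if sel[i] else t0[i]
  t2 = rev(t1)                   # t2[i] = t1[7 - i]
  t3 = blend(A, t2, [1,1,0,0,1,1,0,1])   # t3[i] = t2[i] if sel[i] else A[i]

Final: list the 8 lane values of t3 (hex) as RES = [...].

RES = [ 0x97  0x39  0xb6  0x42  0x07  0x6f  0x39  0x97 ]

  t0: 97 39 6f 07 42 b6 9d 16
  t1: 97 9d 6f 07 42 6f 39 97
  t2: 97 39 6f 42 07 6f 9d 97
  t3: 97 39 b6 42 07 6f 39 97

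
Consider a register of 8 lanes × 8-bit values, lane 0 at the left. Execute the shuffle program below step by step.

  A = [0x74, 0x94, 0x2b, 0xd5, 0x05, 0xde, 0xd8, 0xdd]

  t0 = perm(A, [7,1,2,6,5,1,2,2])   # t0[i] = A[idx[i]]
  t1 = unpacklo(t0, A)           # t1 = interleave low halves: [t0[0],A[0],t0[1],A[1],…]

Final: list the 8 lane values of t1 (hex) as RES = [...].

RES = [ 0xdd  0x74  0x94  0x94  0x2b  0x2b  0xd8  0xd5 ]

t0 = [0xdd, 0x94, 0x2b, 0xd8, 0xde, 0x94, 0x2b, 0x2b]
t1 = [0xdd, 0x74, 0x94, 0x94, 0x2b, 0x2b, 0xd8, 0xd5]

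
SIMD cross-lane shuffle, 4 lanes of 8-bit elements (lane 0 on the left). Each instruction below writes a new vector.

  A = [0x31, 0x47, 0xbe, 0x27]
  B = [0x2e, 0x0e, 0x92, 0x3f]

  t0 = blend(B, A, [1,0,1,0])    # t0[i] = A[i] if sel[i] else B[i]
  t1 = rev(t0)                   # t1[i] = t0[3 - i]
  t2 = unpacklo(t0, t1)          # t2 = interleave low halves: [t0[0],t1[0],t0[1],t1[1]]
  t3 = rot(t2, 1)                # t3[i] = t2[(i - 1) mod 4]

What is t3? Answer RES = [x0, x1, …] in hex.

→ t0 |31|0e|be|3f|
→ t1 |3f|be|0e|31|
→ t2 |31|3f|0e|be|
→ t3 |be|31|3f|0e|

RES = [ 0xbe  0x31  0x3f  0x0e ]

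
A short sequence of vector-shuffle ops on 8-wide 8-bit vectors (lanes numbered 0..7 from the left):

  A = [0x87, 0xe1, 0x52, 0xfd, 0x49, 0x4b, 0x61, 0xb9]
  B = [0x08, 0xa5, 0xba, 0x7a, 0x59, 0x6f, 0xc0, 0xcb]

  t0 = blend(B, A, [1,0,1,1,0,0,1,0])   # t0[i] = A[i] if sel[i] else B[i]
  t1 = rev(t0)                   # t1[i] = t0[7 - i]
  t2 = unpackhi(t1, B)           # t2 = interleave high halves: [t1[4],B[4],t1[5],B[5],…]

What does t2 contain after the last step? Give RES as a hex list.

t0 = [0x87, 0xa5, 0x52, 0xfd, 0x59, 0x6f, 0x61, 0xcb]
t1 = [0xcb, 0x61, 0x6f, 0x59, 0xfd, 0x52, 0xa5, 0x87]
t2 = [0xfd, 0x59, 0x52, 0x6f, 0xa5, 0xc0, 0x87, 0xcb]

RES = [0xfd, 0x59, 0x52, 0x6f, 0xa5, 0xc0, 0x87, 0xcb]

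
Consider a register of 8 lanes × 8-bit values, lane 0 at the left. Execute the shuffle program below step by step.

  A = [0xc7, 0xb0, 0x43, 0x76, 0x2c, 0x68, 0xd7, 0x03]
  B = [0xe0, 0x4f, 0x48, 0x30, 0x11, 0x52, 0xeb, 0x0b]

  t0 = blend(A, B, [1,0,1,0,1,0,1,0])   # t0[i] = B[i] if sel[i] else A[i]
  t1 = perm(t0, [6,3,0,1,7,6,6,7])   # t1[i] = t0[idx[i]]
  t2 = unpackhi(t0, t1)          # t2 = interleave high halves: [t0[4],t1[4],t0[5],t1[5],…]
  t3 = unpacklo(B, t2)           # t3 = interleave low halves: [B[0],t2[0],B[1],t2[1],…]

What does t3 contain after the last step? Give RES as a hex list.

RES = [0xe0, 0x11, 0x4f, 0x03, 0x48, 0x68, 0x30, 0xeb]

→ t0 |e0|b0|48|76|11|68|eb|03|
→ t1 |eb|76|e0|b0|03|eb|eb|03|
→ t2 |11|03|68|eb|eb|eb|03|03|
→ t3 |e0|11|4f|03|48|68|30|eb|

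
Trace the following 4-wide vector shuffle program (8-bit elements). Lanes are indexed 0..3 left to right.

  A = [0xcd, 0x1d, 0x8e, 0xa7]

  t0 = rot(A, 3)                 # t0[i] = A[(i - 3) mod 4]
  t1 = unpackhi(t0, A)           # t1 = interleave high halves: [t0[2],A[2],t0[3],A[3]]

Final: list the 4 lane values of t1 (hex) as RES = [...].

RES = [0xa7, 0x8e, 0xcd, 0xa7]

t0 = [0x1d, 0x8e, 0xa7, 0xcd]
t1 = [0xa7, 0x8e, 0xcd, 0xa7]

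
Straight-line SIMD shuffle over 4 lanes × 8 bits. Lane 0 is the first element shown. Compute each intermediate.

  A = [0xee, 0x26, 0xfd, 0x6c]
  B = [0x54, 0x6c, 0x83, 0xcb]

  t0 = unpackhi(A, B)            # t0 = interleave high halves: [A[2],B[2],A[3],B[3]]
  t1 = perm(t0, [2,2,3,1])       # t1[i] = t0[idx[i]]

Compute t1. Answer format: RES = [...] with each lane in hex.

RES = [ 0x6c  0x6c  0xcb  0x83 ]

  t0: fd 83 6c cb
  t1: 6c 6c cb 83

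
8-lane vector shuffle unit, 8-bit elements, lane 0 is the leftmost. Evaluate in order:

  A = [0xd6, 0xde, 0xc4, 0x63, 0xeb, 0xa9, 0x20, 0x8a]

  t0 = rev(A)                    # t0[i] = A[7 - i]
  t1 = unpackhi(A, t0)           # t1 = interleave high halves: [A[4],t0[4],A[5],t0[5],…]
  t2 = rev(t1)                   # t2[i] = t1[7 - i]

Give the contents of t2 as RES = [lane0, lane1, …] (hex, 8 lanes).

t0 = [0x8a, 0x20, 0xa9, 0xeb, 0x63, 0xc4, 0xde, 0xd6]
t1 = [0xeb, 0x63, 0xa9, 0xc4, 0x20, 0xde, 0x8a, 0xd6]
t2 = [0xd6, 0x8a, 0xde, 0x20, 0xc4, 0xa9, 0x63, 0xeb]

RES = [0xd6, 0x8a, 0xde, 0x20, 0xc4, 0xa9, 0x63, 0xeb]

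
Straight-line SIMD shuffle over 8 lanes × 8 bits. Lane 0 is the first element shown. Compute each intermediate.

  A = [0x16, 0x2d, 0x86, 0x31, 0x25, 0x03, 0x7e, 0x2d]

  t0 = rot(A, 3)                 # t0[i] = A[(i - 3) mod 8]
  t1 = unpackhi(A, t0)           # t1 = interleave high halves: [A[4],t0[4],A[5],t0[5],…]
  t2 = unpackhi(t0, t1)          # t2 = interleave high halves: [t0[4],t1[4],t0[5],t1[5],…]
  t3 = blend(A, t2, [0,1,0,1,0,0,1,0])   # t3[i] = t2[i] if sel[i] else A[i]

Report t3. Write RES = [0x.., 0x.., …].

RES = [ 0x16  0x7e  0x86  0x31  0x25  0x03  0x25  0x2d ]

→ t0 |03|7e|2d|16|2d|86|31|25|
→ t1 |25|2d|03|86|7e|31|2d|25|
→ t2 |2d|7e|86|31|31|2d|25|25|
→ t3 |16|7e|86|31|25|03|25|2d|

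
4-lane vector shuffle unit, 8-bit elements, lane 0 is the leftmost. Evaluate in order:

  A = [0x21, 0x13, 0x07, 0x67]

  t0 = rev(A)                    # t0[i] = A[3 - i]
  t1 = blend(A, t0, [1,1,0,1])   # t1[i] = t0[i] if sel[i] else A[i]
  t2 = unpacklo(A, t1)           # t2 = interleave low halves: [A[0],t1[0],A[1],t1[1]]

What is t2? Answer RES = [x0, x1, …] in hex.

RES = [ 0x21  0x67  0x13  0x07 ]

→ t0 |67|07|13|21|
→ t1 |67|07|07|21|
→ t2 |21|67|13|07|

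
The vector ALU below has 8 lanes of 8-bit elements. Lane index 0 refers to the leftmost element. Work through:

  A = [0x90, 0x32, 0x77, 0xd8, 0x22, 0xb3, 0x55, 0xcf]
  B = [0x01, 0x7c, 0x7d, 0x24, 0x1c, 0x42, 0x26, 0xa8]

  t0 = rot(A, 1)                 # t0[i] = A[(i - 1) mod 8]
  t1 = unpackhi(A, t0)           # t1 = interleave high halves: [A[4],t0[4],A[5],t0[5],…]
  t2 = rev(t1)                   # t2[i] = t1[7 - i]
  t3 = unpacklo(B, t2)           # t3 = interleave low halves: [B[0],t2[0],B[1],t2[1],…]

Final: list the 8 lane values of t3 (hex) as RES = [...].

RES = [ 0x01  0x55  0x7c  0xcf  0x7d  0xb3  0x24  0x55 ]

→ t0 |cf|90|32|77|d8|22|b3|55|
→ t1 |22|d8|b3|22|55|b3|cf|55|
→ t2 |55|cf|b3|55|22|b3|d8|22|
→ t3 |01|55|7c|cf|7d|b3|24|55|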